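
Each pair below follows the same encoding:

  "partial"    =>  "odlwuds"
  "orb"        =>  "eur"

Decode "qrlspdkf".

The output letters match the input read backwards, each shifted +3: partial reversed is laitrap. Read the word backwards and shift each letter +3.
Undoing it on qrlspdkf: shift back: q−3=n, r−3=o, l−3=i, s−3=p, p−3=m, d−3=a, k−3=h, f−3=c → noipmahc; then reverse → champion.

champion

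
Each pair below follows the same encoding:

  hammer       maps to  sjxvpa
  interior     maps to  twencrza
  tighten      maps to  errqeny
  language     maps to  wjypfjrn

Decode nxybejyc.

Shifts by position in hammer: pos 0: h→s (+11), pos 1: a→j (+9), pos 2: m→x (+11), pos 3: m→v (+9) — repeating every 2. A repeating key of period 2 is used — shifts +11, +9 over and over.
Undoing it on nxybejyc: n−11=c, x−9=o, y−11=n, b−9=s, e−11=t, j−9=a, y−11=n, c−9=t.

constant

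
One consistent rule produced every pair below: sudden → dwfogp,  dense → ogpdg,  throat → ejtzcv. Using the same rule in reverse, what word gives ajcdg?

Shifts by position in sudden: pos 0: s→d (+11), pos 1: u→w (+2), pos 2: d→f (+2), pos 3: d→o (+11), pos 4: e→g (+2), pos 5: n→p (+2) — repeating every 3. It's a Vigenère-style cipher with numeric key [11,2,2]: position i shifts by key[i mod 3].
Reversing it on ajcdg: a−11=p, j−2=h, c−2=a, d−11=s, g−2=e.

phase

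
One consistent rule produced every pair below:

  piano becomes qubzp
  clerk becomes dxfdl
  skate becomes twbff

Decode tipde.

Shifts by position in piano: pos 0: p→q (+1), pos 1: i→u (+12), pos 2: a→b (+1), pos 3: n→z (+12) — repeating every 2. A repeating key of period 2 is used — shifts +1, +12 over and over.
Decoding tipde: t−1=s, i−12=w, p−1=o, d−12=r, e−1=d.

sword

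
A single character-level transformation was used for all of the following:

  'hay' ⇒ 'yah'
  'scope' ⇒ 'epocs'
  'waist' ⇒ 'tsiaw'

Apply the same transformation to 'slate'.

etals

The output letters match the input read backwards: hay reversed is yah. The word is simply reversed.
On slate: reverse → etals.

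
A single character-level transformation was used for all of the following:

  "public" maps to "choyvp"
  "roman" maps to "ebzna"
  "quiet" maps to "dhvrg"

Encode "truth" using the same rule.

gehgu

Compare letters: p→c is +13, u→h is +13, b→o is +13 — a constant shift. It's a constant shift of +13 (ROT13).
Applying it to truth: t+13=g, r+13=e, u+13=h, t+13=g, h+13=u.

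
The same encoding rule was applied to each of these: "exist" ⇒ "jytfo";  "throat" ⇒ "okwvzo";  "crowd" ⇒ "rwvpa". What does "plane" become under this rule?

euzmj

e(4)→j(9) and x(23)→y(24) fit y≡9x+25 (mod 26); the inverse of 9 mod 26 is 3. Each letter's alphabet position (a=0..z=25) is mapped through 9·x+25 mod 26 — an affine cipher.
On plane: p(15)→9·15+25≡4=e; l(11)→9·11+25≡20=u; a(0)→9·0+25≡25=z; n(13)→9·13+25≡12=m; e(4)→9·4+25≡9=j (all mod 26).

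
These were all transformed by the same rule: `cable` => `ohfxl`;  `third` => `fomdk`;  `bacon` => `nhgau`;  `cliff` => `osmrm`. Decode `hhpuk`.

valid

Shifts by position in cable: pos 0: c→o (+12), pos 1: a→h (+7), pos 2: b→f (+4), pos 3: l→x (+12), pos 4: e→l (+7) — repeating every 3. The shifts repeat in a cycle of length 3: positions 0,1,… shift by +12, +7, +4, then the pattern repeats.
Undoing it on hhpuk: h−12=v, h−7=a, p−4=l, u−12=i, k−7=d.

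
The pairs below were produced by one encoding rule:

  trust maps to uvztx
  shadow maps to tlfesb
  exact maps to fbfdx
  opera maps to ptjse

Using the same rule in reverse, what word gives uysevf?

A repeating key of period 3 is used — shifts +1, +4, +5 over and over.
Undoing it on uysevf: u−1=t, y−4=u, s−5=n, e−1=d, v−4=r, f−5=a.

tundra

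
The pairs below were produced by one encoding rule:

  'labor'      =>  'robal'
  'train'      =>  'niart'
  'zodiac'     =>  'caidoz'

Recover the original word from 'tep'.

The output letters match the input read backwards: labor reversed is robal. The word is simply reversed.
Reversing it on tep: then reverse → pet.

pet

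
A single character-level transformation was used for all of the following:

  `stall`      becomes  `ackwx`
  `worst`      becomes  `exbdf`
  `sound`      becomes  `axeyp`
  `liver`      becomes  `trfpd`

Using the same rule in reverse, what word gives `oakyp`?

Letter i (0-indexed) is shifted by i+8, so successive shifts are 8, 9, 10, ….
Undoing it on oakyp: o−8=g, a−9=r, k−10=a, y−11=n, p−12=d.

grand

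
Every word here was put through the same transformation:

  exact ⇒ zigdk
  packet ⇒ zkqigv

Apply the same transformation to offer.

xkllu

The output letters match the input read backwards, each shifted +6: exact reversed is tcaxe. Read the word backwards and shift each letter +6.
On offer: reverse → reffo; then shift: r+6=x, e+6=k, f+6=l, f+6=l, o+6=u.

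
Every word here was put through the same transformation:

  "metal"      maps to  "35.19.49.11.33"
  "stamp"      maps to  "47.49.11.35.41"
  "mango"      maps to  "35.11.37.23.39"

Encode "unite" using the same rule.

m(#13)→35 and e(#5)→19: differences scale by 2, so n = 2·pos + 9. The formula is n = 2×(alphabet index, a=1) + 9.
For unite: u=21→51, n=14→37, i=9→27, t=20→49, e=5→19.

51.37.27.49.19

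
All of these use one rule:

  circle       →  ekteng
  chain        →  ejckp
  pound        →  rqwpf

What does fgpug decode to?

Compare letters: c→e is +2, i→k is +2, r→t is +2 — a constant shift. Each letter is shifted forward by 2 in the alphabet (a Caesar shift of +2).
Reversing it on fgpug: f−2=d, g−2=e, p−2=n, u−2=s, g−2=e.

dense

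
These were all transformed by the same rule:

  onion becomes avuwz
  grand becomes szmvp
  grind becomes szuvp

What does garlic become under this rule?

sidtuk

A repeating key of period 2 is used — shifts +12, +8 over and over.
For garlic: g+12=s, a+8=i, r+12=d, l+8=t, i+12=u, c+8=k.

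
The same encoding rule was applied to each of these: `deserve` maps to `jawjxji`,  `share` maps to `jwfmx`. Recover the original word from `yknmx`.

shift

The output letters match the input read backwards, each shifted +5: deserve reversed is evresed. Two steps: reverse the string, then apply a Caesar shift of +5.
Reversing it on yknmx: shift back: y−5=t, k−5=f, n−5=i, m−5=h, x−5=s → tfihs; then reverse → shift.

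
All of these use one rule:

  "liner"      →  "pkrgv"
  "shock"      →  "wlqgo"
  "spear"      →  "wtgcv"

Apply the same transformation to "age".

The shift depends on letter class: consonant l→p is +4, but vowel i→k is +2. Vowels shift forward by 2 and consonants shift forward by 4.
On age: a(vowel)+2=c, g(cons)+4=k, e(vowel)+2=g.

ckg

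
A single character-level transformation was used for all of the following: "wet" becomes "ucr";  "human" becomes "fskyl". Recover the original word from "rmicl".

This is a Caesar cipher with shift 24.
Decoding rmicl: r−24=t, m−24=o, i−24=k, c−24=e, l−24=n.

token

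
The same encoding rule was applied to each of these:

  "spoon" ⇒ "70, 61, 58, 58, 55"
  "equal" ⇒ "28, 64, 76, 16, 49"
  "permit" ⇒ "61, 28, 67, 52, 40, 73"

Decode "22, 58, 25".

cod

With a=1..z=26, the number is 3·pos + 13.
Reversing it on 22, 58, 25: 22→(22−13)÷3=3=c, 58→(58−13)÷3=15=o, 25→(25−13)÷3=4=d.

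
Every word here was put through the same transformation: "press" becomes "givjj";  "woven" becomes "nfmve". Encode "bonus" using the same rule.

sfelj

Compare letters: p→g is +17, r→i is +17, e→v is +17 — a constant shift. This is a Caesar cipher with shift 17.
On bonus: b+17=s, o+17=f, n+17=e, u+17=l, s+17=j.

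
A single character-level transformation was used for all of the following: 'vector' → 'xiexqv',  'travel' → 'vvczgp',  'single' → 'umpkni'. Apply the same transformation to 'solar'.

Shifts by position in vector: pos 0: v→x (+2), pos 1: e→i (+4), pos 2: c→e (+2), pos 3: t→x (+4) — repeating every 2. The shifts repeat in a cycle of length 2: positions 0,1,… shift by +2, +4, then the pattern repeats.
For solar: s+2=u, o+4=s, l+2=n, a+4=e, r+2=t.

usnet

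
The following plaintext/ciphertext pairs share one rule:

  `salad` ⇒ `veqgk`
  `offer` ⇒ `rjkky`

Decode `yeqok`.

The shift increases by 1 at each position, starting from +3: 3, 4, 5, ….
Reversing it on yeqok: y−3=v, e−4=a, q−5=l, o−6=i, k−7=d.

valid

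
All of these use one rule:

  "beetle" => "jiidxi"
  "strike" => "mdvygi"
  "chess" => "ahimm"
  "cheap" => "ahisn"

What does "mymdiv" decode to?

b(1)→j(9) and e(4)→i(8) fit y≡17x+18 (mod 26); the inverse of 17 mod 26 is 23. Treating letters as 0–25, the rule is x ↦ 17x + 18 (mod 26).
Undoing it on mymdiv: m(12)→23·(12−18)≡18=s; y(24)→23·(24−18)≡8=i; m(12)→23·(12−18)≡18=s; d(3)→23·(3−18)≡19=t; i(8)→23·(8−18)≡4=e; v(21)→23·(21−18)≡17=r (all mod 26).

sister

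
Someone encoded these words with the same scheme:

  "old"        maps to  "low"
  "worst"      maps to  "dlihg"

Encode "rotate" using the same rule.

Each pair mirrors across the alphabet (o↔l, l↔o, d↔w): positions sum to 25. Letters are reflected about the middle of the alphabet (position → 25−position): Atbash.
Applying it to rotate: r↔i, o↔l, t↔g, a↔z, t↔g, e↔v.

ilgzgv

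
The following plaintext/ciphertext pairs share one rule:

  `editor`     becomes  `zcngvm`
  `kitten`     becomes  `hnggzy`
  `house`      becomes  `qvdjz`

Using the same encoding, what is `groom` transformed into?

tmvvb

This is an affine cipher: with a=0,…,z=25, each position x becomes (23x+11) mod 26.
Applying it to groom: g(6)→23·6+11≡19=t; r(17)→23·17+11≡12=m; o(14)→23·14+11≡21=v; o(14)→23·14+11≡21=v; m(12)→23·12+11≡1=b (all mod 26).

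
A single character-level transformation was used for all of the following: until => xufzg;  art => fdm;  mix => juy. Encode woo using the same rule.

The output letters match the input read backwards, each shifted +12: until reversed is litnu. Two steps: reverse the string, then apply a Caesar shift of +12.
Applying it to woo: reverse → oow; then shift: o+12=a, o+12=a, w+12=i.

aai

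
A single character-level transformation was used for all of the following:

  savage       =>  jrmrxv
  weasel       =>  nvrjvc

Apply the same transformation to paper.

grgvi

This is a Caesar cipher with shift 17.
Applying it to paper: p+17=g, a+17=r, p+17=g, e+17=v, r+17=i.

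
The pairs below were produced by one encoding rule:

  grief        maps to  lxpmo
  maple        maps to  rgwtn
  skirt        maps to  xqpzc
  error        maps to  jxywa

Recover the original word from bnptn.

Each letter shifts forward by (position + 5), i.e. 5, 6, 7, … — the shift grows by one for each successive letter.
Undoing it on bnptn: b−5=w, n−6=h, p−7=i, t−8=l, n−9=e.

while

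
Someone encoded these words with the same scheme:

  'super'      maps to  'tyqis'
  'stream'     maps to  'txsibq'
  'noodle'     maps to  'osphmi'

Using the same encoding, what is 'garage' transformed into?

hesehi

Shifts by position in super: pos 0: s→t (+1), pos 1: u→y (+4), pos 2: p→q (+1), pos 3: e→i (+4) — repeating every 2. It's a Vigenère-style cipher with numeric key [1,4]: position i shifts by key[i mod 2].
On garage: g+1=h, a+4=e, r+1=s, a+4=e, g+1=h, e+4=i.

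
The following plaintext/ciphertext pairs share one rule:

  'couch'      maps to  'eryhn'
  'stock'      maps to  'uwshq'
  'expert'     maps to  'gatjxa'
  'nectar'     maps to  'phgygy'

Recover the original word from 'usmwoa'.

spirit

In couch: c→e is +2, o→r is +3, u→y is +4, c→h is +5 — the shift increases by 1 each position. Letter i (0-indexed) is shifted by i+2, so successive shifts are 2, 3, 4, ….
Reversing it on usmwoa: u−2=s, s−3=p, m−4=i, w−5=r, o−6=i, a−7=t.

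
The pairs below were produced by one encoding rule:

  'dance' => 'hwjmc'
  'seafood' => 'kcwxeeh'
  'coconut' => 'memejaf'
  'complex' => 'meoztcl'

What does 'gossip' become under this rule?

sekkiz

d(3)→h(7) and a(0)→w(22) fit y≡21x+22 (mod 26); the inverse of 21 mod 26 is 5. This is an affine cipher: with a=0,…,z=25, each position x becomes (21x+22) mod 26.
For gossip: g(6)→21·6+22≡18=s; o(14)→21·14+22≡4=e; s(18)→21·18+22≡10=k; s(18)→21·18+22≡10=k; i(8)→21·8+22≡8=i; p(15)→21·15+22≡25=z (all mod 26).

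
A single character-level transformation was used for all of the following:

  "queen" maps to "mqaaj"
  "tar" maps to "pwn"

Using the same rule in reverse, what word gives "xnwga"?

brake

Compare letters: q→m is +22, u→q is +22, e→a is +22 — a constant shift. Every letter moves 22 places later in the alphabet, wrapping around z→a.
Undoing it on xnwga: x−22=b, n−22=r, w−22=a, g−22=k, a−22=e.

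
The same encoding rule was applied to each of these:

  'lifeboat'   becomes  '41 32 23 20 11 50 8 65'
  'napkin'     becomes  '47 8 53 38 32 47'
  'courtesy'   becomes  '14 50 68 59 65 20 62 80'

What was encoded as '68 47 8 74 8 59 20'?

unaware

l(#12)→41 and i(#9)→32: differences scale by 3, so n = 3·pos + 5. Each letter becomes 3×(its alphabet position, a=1..z=26) + 5.
Reversing it on 68 47 8 74 8 59 20: 68→(68−5)÷3=21=u, 47→(47−5)÷3=14=n, 8→(8−5)÷3=1=a, 74→(74−5)÷3=23=w, 8→(8−5)÷3=1=a, 59→(59−5)÷3=18=r, 20→(20−5)÷3=5=e.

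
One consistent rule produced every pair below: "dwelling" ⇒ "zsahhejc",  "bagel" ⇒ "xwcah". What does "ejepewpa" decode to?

initiate

Compare letters: d→z is +22, w→s is +22, e→a is +22 — a constant shift. Each letter is shifted forward by 22 in the alphabet (a Caesar shift of +22).
Undoing it on ejepewpa: e−22=i, j−22=n, e−22=i, p−22=t, e−22=i, w−22=a, p−22=t, a−22=e.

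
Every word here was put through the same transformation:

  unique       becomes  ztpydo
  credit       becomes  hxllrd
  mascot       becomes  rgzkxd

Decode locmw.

In unique: u→z is +5, n→t is +6, i→p is +7, q→y is +8 — the shift increases by 1 each position. Letter i (0-indexed) is shifted by i+5, so successive shifts are 5, 6, 7, ….
Decoding locmw: l−5=g, o−6=i, c−7=v, m−8=e, w−9=n.

given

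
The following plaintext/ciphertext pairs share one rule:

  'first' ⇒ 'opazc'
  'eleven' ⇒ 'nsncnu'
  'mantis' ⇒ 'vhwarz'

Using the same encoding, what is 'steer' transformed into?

banla

Shifts by position in first: pos 0: f→o (+9), pos 1: i→p (+7), pos 2: r→a (+9), pos 3: s→z (+7) — repeating every 2. It's a Vigenère-style cipher with numeric key [9,7]: position i shifts by key[i mod 2].
For steer: s+9=b, t+7=a, e+9=n, e+7=l, r+9=a.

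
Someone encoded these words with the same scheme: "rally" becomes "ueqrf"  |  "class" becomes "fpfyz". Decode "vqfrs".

small

In rally: r→u is +3, a→e is +4, l→q is +5, l→r is +6 — the shift increases by 1 each position. The shift increases by 1 at each position, starting from +3: 3, 4, 5, ….
Decoding vqfrs: v−3=s, q−4=m, f−5=a, r−6=l, s−7=l.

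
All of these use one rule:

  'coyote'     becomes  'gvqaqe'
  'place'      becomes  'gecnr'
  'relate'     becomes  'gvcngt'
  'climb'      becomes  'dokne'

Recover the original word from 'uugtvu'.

stress

The output letters match the input read backwards, each shifted +2: coyote reversed is etoyoc. The word is reversed, then every letter is shifted forward by 2.
Undoing it on uugtvu: shift back: u−2=s, u−2=s, g−2=e, t−2=r, v−2=t, u−2=s → sserts; then reverse → stress.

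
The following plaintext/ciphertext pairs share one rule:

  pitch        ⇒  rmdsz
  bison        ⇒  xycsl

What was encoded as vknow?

The output letters match the input read backwards, each shifted +10: pitch reversed is hctip. The word is reversed, then every letter is shifted forward by 10.
Undoing it on vknow: shift back: v−10=l, k−10=a, n−10=d, o−10=e, w−10=m → ladem; then reverse → medal.

medal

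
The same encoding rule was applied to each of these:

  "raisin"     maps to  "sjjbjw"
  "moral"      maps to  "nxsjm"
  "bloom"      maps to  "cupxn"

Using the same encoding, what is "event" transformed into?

Shifts by position in raisin: pos 0: r→s (+1), pos 1: a→j (+9), pos 2: i→j (+1), pos 3: s→b (+9) — repeating every 2. The shifts repeat in a cycle of length 2: positions 0,1,… shift by +1, +9, then the pattern repeats.
Applying it to event: e+1=f, v+9=e, e+1=f, n+9=w, t+1=u.

fefwu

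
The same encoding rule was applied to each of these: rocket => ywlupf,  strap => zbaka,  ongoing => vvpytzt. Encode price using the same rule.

wzrmp

In rocket: r→y is +7, o→w is +8, c→l is +9, k→u is +10 — the shift increases by 1 each position. Each letter shifts forward by (position + 7), i.e. 7, 8, 9, … — the shift grows by one for each successive letter.
Applying it to price: p+7=w, r+8=z, i+9=r, c+10=m, e+11=p.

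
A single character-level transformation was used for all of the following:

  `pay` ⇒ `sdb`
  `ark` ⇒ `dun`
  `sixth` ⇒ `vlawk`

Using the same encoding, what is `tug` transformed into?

Compare letters: p→s is +3, a→d is +3, y→b is +3 — a constant shift. This is a Caesar cipher with shift 3.
On tug: t+3=w, u+3=x, g+3=j.

wxj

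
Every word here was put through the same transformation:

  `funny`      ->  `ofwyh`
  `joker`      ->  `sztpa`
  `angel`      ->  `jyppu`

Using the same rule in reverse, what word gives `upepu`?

Shifts by position in funny: pos 0: f→o (+9), pos 1: u→f (+11), pos 2: n→w (+9), pos 3: n→y (+11) — repeating every 2. The shifts repeat in a cycle of length 2: positions 0,1,… shift by +9, +11, then the pattern repeats.
Undoing it on upepu: u−9=l, p−11=e, e−9=v, p−11=e, u−9=l.

level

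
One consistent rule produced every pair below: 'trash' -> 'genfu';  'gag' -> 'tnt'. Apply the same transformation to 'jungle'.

Compare letters: t→g is +13, r→e is +13, a→n is +13 — a constant shift. It's a constant shift of +13 (ROT13).
On jungle: j+13=w, u+13=h, n+13=a, g+13=t, l+13=y, e+13=r.

whatyr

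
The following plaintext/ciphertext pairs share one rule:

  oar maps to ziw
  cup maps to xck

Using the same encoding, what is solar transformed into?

zitwa

The output letters match the input read backwards, each shifted +8: oar reversed is rao. Read the word backwards and shift each letter +8.
For solar: reverse → ralos; then shift: r+8=z, a+8=i, l+8=t, o+8=w, s+8=a.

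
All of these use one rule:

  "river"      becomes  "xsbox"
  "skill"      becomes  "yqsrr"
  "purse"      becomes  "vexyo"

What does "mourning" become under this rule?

The shift depends on letter class: consonant r→x is +6, but vowel i→s is +10. The rule splits by letter class: vowels +10, consonants +6.
On mourning: m(cons)+6=s, o(vowel)+10=y, u(vowel)+10=e, r(cons)+6=x, n(cons)+6=t, i(vowel)+10=s, n(cons)+6=t, g(cons)+6=m.

syextstm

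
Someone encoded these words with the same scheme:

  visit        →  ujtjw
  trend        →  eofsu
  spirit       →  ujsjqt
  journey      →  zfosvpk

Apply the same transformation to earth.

iusbf

The word is reversed, then every letter is shifted forward by 1.
For earth: reverse → htrae; then shift: h+1=i, t+1=u, r+1=s, a+1=b, e+1=f.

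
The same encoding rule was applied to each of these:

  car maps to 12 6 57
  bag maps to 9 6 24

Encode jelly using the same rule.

33 18 39 39 78

The formula is n = 3×(alphabet index, a=1) + 3.
Applying it to jelly: j=10→33, e=5→18, l=12→39, l=12→39, y=25→78.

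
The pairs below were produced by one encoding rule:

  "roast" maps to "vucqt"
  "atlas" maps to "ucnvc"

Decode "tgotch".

farmer

The output letters match the input read backwards, each shifted +2: roast reversed is tsaor. The word is reversed, then every letter is shifted forward by 2.
Reversing it on tgotch: shift back: t−2=r, g−2=e, o−2=m, t−2=r, c−2=a, h−2=f → remraf; then reverse → farmer.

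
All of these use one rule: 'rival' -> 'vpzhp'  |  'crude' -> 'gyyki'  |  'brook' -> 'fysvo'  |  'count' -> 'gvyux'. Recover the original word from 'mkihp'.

Shifts by position in rival: pos 0: r→v (+4), pos 1: i→p (+7), pos 2: v→z (+4), pos 3: a→h (+7) — repeating every 2. A repeating key of period 2 is used — shifts +4, +7 over and over.
Reversing it on mkihp: m−4=i, k−7=d, i−4=e, h−7=a, p−4=l.

ideal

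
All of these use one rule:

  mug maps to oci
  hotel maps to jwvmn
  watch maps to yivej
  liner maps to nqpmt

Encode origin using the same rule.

wtqiqp

The shift depends on letter class: consonant m→o is +2, but vowel u→c is +8. Vowels shift forward by 8 and consonants shift forward by 2.
For origin: o(vowel)+8=w, r(cons)+2=t, i(vowel)+8=q, g(cons)+2=i, i(vowel)+8=q, n(cons)+2=p.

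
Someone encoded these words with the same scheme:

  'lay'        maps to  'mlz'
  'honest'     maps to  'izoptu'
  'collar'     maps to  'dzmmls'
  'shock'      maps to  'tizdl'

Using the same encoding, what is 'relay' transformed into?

The shift depends on letter class: consonant l→m is +1, but vowel a→l is +11. Vowels shift forward by 11 and consonants shift forward by 1.
For relay: r(cons)+1=s, e(vowel)+11=p, l(cons)+1=m, a(vowel)+11=l, y(cons)+1=z.

spmlz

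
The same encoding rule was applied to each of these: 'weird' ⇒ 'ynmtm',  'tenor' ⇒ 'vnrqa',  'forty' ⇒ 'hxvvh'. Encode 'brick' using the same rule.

Shifts by position in weird: pos 0: w→y (+2), pos 1: e→n (+9), pos 2: i→m (+4), pos 3: r→t (+2), pos 4: d→m (+9) — repeating every 3. A repeating key of period 3 is used — shifts +2, +9, +4 over and over.
For brick: b+2=d, r+9=a, i+4=m, c+2=e, k+9=t.

damet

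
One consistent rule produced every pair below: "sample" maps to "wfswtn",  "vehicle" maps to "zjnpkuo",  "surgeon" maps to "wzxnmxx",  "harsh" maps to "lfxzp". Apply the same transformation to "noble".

Each letter shifts forward by (position + 4), i.e. 4, 5, 6, … — the shift grows by one for each successive letter.
For noble: n+4=r, o+5=t, b+6=h, l+7=s, e+8=m.

rthsm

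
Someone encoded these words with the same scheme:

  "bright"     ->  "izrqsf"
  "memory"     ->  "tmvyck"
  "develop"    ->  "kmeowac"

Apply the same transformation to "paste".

In bright: b→i is +7, r→z is +8, i→r is +9, g→q is +10 — the shift increases by 1 each position. Each letter shifts forward by (position + 7), i.e. 7, 8, 9, … — the shift grows by one for each successive letter.
On paste: p+7=w, a+8=i, s+9=b, t+10=d, e+11=p.

wibdp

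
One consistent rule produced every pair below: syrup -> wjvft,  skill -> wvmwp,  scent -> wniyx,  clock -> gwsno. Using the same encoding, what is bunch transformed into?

ffrnl

Shifts by position in syrup: pos 0: s→w (+4), pos 1: y→j (+11), pos 2: r→v (+4), pos 3: u→f (+11) — repeating every 2. It's a Vigenère-style cipher with numeric key [4,11]: position i shifts by key[i mod 2].
Applying it to bunch: b+4=f, u+11=f, n+4=r, c+11=n, h+4=l.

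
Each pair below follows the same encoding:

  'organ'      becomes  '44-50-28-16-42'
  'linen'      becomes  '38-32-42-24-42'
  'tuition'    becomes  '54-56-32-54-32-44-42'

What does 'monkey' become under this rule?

o(#15)→44 and r(#18)→50: differences scale by 2, so n = 2·pos + 14. The formula is n = 2×(alphabet index, a=1) + 14.
For monkey: m=13→40, o=15→44, n=14→42, k=11→36, e=5→24, y=25→64.

40-44-42-36-24-64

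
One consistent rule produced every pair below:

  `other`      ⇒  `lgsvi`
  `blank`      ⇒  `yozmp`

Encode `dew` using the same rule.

Each letter is replaced by its mirror in the alphabet: a↔z, b↔y, c↔x, and so on (the Atbash cipher).
For dew: d↔w, e↔v, w↔d.

wvd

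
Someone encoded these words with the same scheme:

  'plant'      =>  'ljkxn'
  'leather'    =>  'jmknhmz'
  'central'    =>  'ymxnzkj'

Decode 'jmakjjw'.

legally

p(15)→l(11) and l(11)→j(9) fit y≡7x+10 (mod 26); the inverse of 7 mod 26 is 15. Each letter's alphabet position (a=0..z=25) is mapped through 7·x+10 mod 26 — an affine cipher.
Reversing it on jmakjjw: j(9)→15·(9−10)≡11=l; m(12)→15·(12−10)≡4=e; a(0)→15·(0−10)≡6=g; k(10)→15·(10−10)≡0=a; j(9)→15·(9−10)≡11=l; j(9)→15·(9−10)≡11=l; w(22)→15·(22−10)≡24=y (all mod 26).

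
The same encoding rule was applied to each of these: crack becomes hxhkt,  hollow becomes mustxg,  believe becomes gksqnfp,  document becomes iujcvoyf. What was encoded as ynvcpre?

thought

The shift increases by 1 at each position, starting from +5: 5, 6, 7, ….
Decoding ynvcpre: y−5=t, n−6=h, v−7=o, c−8=u, p−9=g, r−10=h, e−11=t.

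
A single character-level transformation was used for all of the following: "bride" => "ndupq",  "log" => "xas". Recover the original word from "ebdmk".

Compare letters: b→n is +12, r→d is +12, i→u is +12 — a constant shift. Each letter is shifted forward by 12 in the alphabet (a Caesar shift of +12).
Decoding ebdmk: e−12=s, b−12=p, d−12=r, m−12=a, k−12=y.

spray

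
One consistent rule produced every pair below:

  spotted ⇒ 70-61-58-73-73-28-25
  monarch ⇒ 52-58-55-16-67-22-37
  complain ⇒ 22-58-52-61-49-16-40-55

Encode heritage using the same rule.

s(#19)→70 and p(#16)→61: differences scale by 3, so n = 3·pos + 13. Each letter becomes 3×(its alphabet position, a=1..z=26) + 13.
On heritage: h=8→37, e=5→28, r=18→67, i=9→40, t=20→73, a=1→16, g=7→34, e=5→28.

37-28-67-40-73-16-34-28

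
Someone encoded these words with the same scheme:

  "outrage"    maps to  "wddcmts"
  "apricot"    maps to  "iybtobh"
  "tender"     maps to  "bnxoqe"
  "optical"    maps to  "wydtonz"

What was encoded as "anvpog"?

select

In outrage: o→w is +8, u→d is +9, t→d is +10, r→c is +11 — the shift increases by 1 each position. Letter i (0-indexed) is shifted by i+8, so successive shifts are 8, 9, 10, ….
Undoing it on anvpog: a−8=s, n−9=e, v−10=l, p−11=e, o−12=c, g−13=t.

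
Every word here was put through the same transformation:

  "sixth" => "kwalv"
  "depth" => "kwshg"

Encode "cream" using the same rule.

The output letters match the input read backwards, each shifted +3: sixth reversed is htxis. Two steps: reverse the string, then apply a Caesar shift of +3.
For cream: reverse → maerc; then shift: m+3=p, a+3=d, e+3=h, r+3=u, c+3=f.

pdhuf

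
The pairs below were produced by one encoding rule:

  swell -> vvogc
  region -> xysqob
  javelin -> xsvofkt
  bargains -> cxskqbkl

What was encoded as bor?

The output letters match the input read backwards, each shifted +10: swell reversed is llews. Read the word backwards and shift each letter +10.
Decoding bor: shift back: b−10=r, o−10=e, r−10=h → reh; then reverse → her.

her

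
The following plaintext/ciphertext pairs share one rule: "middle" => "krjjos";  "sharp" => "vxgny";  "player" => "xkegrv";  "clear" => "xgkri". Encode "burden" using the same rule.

The output letters match the input read backwards, each shifted +6: middle reversed is elddim. The word is reversed, then every letter is shifted forward by 6.
For burden: reverse → nedrub; then shift: n+6=t, e+6=k, d+6=j, r+6=x, u+6=a, b+6=h.

tkjxah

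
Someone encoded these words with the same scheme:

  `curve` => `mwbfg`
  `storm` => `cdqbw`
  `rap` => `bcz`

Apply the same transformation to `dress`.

The shift depends on letter class: consonant c→m is +10, but vowel u→w is +2. Vowels shift forward by 2 and consonants shift forward by 10.
For dress: d(cons)+10=n, r(cons)+10=b, e(vowel)+2=g, s(cons)+10=c, s(cons)+10=c.

nbgcc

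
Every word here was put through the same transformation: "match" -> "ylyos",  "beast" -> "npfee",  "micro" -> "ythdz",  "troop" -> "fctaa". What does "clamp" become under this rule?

Shifts by position in match: pos 0: m→y (+12), pos 1: a→l (+11), pos 2: t→y (+5), pos 3: c→o (+12), pos 4: h→s (+11) — repeating every 3. A repeating key of period 3 is used — shifts +12, +11, +5 over and over.
Applying it to clamp: c+12=o, l+11=w, a+5=f, m+12=y, p+11=a.

owfya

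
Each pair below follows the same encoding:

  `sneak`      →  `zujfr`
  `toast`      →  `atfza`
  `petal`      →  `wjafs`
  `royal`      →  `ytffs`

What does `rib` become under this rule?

yni

Vowels shift forward by 5 and consonants shift forward by 7.
For rib: r(cons)+7=y, i(vowel)+5=n, b(cons)+7=i.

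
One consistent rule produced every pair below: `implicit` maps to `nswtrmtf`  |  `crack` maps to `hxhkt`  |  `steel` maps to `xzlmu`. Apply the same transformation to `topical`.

The shift increases by 1 at each position, starting from +5: 5, 6, 7, ….
On topical: t+5=y, o+6=u, p+7=w, i+8=q, c+9=l, a+10=k, l+11=w.

yuwqlkw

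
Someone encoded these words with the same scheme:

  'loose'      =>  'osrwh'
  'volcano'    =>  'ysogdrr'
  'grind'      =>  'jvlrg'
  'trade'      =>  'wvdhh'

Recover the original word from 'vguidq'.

scream

Shifts by position in loose: pos 0: l→o (+3), pos 1: o→s (+4), pos 2: o→r (+3), pos 3: s→w (+4) — repeating every 2. The shifts repeat in a cycle of length 2: positions 0,1,… shift by +3, +4, then the pattern repeats.
Decoding vguidq: v−3=s, g−4=c, u−3=r, i−4=e, d−3=a, q−4=m.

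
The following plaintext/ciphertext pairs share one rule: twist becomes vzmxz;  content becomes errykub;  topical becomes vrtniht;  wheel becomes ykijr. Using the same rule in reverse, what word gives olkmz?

might

In twist: t→v is +2, w→z is +3, i→m is +4, s→x is +5 — the shift increases by 1 each position. Each letter shifts forward by (position + 2), i.e. 2, 3, 4, … — the shift grows by one for each successive letter.
Decoding olkmz: o−2=m, l−3=i, k−4=g, m−5=h, z−6=t.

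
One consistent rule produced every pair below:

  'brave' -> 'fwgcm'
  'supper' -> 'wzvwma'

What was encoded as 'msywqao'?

Each letter shifts forward by (position + 4), i.e. 4, 5, 6, … — the shift grows by one for each successive letter.
Undoing it on msywqao: m−4=i, s−5=n, y−6=s, w−7=p, q−8=i, a−9=r, o−10=e.

inspire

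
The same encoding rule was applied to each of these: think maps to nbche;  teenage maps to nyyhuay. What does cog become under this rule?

wia

Compare letters: t→n is +20, h→b is +20, i→c is +20 — a constant shift. This is a Caesar cipher with shift 20.
Applying it to cog: c+20=w, o+20=i, g+20=a.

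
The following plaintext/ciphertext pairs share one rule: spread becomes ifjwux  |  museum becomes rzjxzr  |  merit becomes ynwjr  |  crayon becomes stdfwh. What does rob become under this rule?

gtw

Two steps: reverse the string, then apply a Caesar shift of +5.
On rob: reverse → bor; then shift: b+5=g, o+5=t, r+5=w.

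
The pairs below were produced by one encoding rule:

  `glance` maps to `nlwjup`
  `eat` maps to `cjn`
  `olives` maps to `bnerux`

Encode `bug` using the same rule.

Two steps: reverse the string, then apply a Caesar shift of +9.
Applying it to bug: reverse → gub; then shift: g+9=p, u+9=d, b+9=k.

pdk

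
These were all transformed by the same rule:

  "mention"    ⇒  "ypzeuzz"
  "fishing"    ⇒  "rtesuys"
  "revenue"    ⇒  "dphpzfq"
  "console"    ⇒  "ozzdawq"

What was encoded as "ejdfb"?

Shifts by position in mention: pos 0: m→y (+12), pos 1: e→p (+11), pos 2: n→z (+12), pos 3: t→e (+11) — repeating every 2. The shifts repeat in a cycle of length 2: positions 0,1,… shift by +12, +11, then the pattern repeats.
Undoing it on ejdfb: e−12=s, j−11=y, d−12=r, f−11=u, b−12=p.

syrup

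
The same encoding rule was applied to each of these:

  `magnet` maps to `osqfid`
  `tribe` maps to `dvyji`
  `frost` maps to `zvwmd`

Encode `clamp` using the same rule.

m(12)→o(14) and a(0)→s(18) fit y≡17x+18 (mod 26); the inverse of 17 mod 26 is 23. Each letter's alphabet position (a=0..z=25) is mapped through 17·x+18 mod 26 — an affine cipher.
On clamp: c(2)→17·2+18≡0=a; l(11)→17·11+18≡23=x; a(0)→17·0+18≡18=s; m(12)→17·12+18≡14=o; p(15)→17·15+18≡13=n (all mod 26).

axson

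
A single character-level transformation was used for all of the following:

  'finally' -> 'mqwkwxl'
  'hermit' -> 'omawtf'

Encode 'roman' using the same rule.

ywvky

In finally: f→m is +7, i→q is +8, n→w is +9, a→k is +10 — the shift increases by 1 each position. Each letter shifts forward by (position + 7), i.e. 7, 8, 9, … — the shift grows by one for each successive letter.
Applying it to roman: r+7=y, o+8=w, m+9=v, a+10=k, n+11=y.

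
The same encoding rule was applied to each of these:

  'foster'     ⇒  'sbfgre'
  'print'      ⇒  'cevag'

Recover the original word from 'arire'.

Compare letters: f→s is +13, o→b is +13, s→f is +13 — a constant shift. Every letter moves 13 places later in the alphabet, wrapping around z→a.
Reversing it on arire: a−13=n, r−13=e, i−13=v, r−13=e, e−13=r.

never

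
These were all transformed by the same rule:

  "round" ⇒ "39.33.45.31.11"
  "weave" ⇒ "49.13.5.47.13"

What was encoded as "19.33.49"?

Each letter becomes 2×(its alphabet position, a=1..z=26) + 3.
Decoding 19.33.49: 19→(19−3)÷2=8=h, 33→(33−3)÷2=15=o, 49→(49−3)÷2=23=w.

how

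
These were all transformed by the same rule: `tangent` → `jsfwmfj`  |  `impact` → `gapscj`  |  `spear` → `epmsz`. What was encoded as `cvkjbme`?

clothes

t(19)→j(9) and a(0)→s(18) fit y≡5x+18 (mod 26); the inverse of 5 mod 26 is 21. Treating letters as 0–25, the rule is x ↦ 5x + 18 (mod 26).
Reversing it on cvkjbme: c(2)→21·(2−18)≡2=c; v(21)→21·(21−18)≡11=l; k(10)→21·(10−18)≡14=o; j(9)→21·(9−18)≡19=t; b(1)→21·(1−18)≡7=h; m(12)→21·(12−18)≡4=e; e(4)→21·(4−18)≡18=s (all mod 26).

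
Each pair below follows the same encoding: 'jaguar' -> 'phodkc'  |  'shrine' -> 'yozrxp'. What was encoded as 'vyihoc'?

In jaguar: j→p is +6, a→h is +7, g→o is +8, u→d is +9 — the shift increases by 1 each position. Letter i (0-indexed) is shifted by i+6, so successive shifts are 6, 7, 8, ….
Undoing it on vyihoc: v−6=p, y−7=r, i−8=a, h−9=y, o−10=e, c−11=r.

prayer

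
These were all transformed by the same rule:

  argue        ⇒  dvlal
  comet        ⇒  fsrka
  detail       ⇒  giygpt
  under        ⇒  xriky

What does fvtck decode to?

In argue: a→d is +3, r→v is +4, g→l is +5, u→a is +6 — the shift increases by 1 each position. The shift increases by 1 at each position, starting from +3: 3, 4, 5, ….
Decoding fvtck: f−3=c, v−4=r, t−5=o, c−6=w, k−7=d.

crowd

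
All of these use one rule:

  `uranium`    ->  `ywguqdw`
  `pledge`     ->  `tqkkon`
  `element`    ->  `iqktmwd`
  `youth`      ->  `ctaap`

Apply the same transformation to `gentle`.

In uranium: u→y is +4, r→w is +5, a→g is +6, n→u is +7 — the shift increases by 1 each position. The shift increases by 1 at each position, starting from +4: 4, 5, 6, ….
Applying it to gentle: g+4=k, e+5=j, n+6=t, t+7=a, l+8=t, e+9=n.

kjtatn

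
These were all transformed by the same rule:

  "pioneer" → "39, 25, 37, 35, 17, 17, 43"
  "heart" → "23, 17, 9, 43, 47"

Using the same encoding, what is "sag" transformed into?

p(#16)→39 and i(#9)→25: differences scale by 2, so n = 2·pos + 7. Each letter becomes 2×(its alphabet position, a=1..z=26) + 7.
For sag: s=19→45, a=1→9, g=7→21.

45, 9, 21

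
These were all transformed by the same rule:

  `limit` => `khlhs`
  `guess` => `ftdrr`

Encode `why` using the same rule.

Compare letters: l→k is +25, i→h is +25, m→l is +25 — a constant shift. It's a constant shift of +25 (ROT25).
Applying it to why: w+25=v, h+25=g, y+25=x.

vgx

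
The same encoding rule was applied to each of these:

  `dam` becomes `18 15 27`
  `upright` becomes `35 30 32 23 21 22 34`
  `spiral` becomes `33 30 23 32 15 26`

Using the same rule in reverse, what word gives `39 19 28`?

Each letter is replaced by its alphabet position (a=1..z=26) + 14.
Decoding 39 19 28: 39→(39−14)÷1=25=y, 19→(19−14)÷1=5=e, 28→(28−14)÷1=14=n.

yen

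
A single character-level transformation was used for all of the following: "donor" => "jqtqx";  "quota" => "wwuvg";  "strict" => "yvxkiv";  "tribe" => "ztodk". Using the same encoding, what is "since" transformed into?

yktek

Shifts by position in donor: pos 0: d→j (+6), pos 1: o→q (+2), pos 2: n→t (+6), pos 3: o→q (+2) — repeating every 2. It's a Vigenère-style cipher with numeric key [6,2]: position i shifts by key[i mod 2].
Applying it to since: s+6=y, i+2=k, n+6=t, c+2=e, e+6=k.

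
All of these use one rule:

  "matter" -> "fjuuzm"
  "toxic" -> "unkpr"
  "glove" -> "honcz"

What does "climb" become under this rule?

m(12)→f(5) and a(0)→j(9) fit y≡17x+9 (mod 26); the inverse of 17 mod 26 is 23. Treating letters as 0–25, the rule is x ↦ 17x + 9 (mod 26).
On climb: c(2)→17·2+9≡17=r; l(11)→17·11+9≡14=o; i(8)→17·8+9≡15=p; m(12)→17·12+9≡5=f; b(1)→17·1+9≡0=a (all mod 26).

ropfa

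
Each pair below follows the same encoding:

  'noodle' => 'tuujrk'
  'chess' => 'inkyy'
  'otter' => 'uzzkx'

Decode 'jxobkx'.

driver

Each letter is shifted forward by 6 in the alphabet (a Caesar shift of +6).
Undoing it on jxobkx: j−6=d, x−6=r, o−6=i, b−6=v, k−6=e, x−6=r.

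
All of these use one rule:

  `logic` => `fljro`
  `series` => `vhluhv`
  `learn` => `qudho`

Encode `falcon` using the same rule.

Read the word backwards and shift each letter +3.
For falcon: reverse → noclaf; then shift: n+3=q, o+3=r, c+3=f, l+3=o, a+3=d, f+3=i.

qrfodi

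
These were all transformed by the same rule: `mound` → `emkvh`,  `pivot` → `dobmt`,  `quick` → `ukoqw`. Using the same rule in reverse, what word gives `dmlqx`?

porch

m(12)→e(4) and o(14)→m(12) fit y≡17x+8 (mod 26); the inverse of 17 mod 26 is 23. Each letter's alphabet position (a=0..z=25) is mapped through 17·x+8 mod 26 — an affine cipher.
Reversing it on dmlqx: d(3)→23·(3−8)≡15=p; m(12)→23·(12−8)≡14=o; l(11)→23·(11−8)≡17=r; q(16)→23·(16−8)≡2=c; x(23)→23·(23−8)≡7=h (all mod 26).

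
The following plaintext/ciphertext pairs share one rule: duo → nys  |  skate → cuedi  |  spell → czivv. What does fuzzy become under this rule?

The shift depends on letter class: consonant d→n is +10, but vowel u→y is +4. The rule splits by letter class: vowels +4, consonants +10.
On fuzzy: f(cons)+10=p, u(vowel)+4=y, z(cons)+10=j, z(cons)+10=j, y(cons)+10=i.

pyjji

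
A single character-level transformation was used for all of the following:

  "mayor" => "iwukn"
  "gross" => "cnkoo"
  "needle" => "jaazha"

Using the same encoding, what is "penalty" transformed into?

lajwhpu

Compare letters: m→i is +22, a→w is +22, y→u is +22 — a constant shift. Every letter moves 22 places later in the alphabet, wrapping around z→a.
For penalty: p+22=l, e+22=a, n+22=j, a+22=w, l+22=h, t+22=p, y+22=u.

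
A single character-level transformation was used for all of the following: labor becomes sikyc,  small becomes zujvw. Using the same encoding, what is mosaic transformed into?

twbkto

In labor: l→s is +7, a→i is +8, b→k is +9, o→y is +10 — the shift increases by 1 each position. Letter i (0-indexed) is shifted by i+7, so successive shifts are 7, 8, 9, ….
For mosaic: m+7=t, o+8=w, s+9=b, a+10=k, i+11=t, c+12=o.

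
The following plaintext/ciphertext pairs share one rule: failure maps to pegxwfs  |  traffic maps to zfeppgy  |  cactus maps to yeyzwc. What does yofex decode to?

coral

f(5)→p(15) and a(0)→e(4) fit y≡23x+4 (mod 26); the inverse of 23 mod 26 is 17. Treating letters as 0–25, the rule is x ↦ 23x + 4 (mod 26).
Reversing it on yofex: y(24)→17·(24−4)≡2=c; o(14)→17·(14−4)≡14=o; f(5)→17·(5−4)≡17=r; e(4)→17·(4−4)≡0=a; x(23)→17·(23−4)≡11=l (all mod 26).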